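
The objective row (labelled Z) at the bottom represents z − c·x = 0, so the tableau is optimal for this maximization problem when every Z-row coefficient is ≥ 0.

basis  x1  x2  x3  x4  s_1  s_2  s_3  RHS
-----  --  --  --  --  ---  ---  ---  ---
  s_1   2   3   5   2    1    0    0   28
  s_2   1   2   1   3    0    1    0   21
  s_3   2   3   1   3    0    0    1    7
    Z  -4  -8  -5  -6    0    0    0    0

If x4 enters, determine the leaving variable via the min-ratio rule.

Column x4 entries and ratios — s_1: 28/2 = 14; s_2: 21/3 = 7; s_3: 7/3 = 7/3.
Smallest ratio is 7/3 in the row of s_3, so s_3 leaves.

s_3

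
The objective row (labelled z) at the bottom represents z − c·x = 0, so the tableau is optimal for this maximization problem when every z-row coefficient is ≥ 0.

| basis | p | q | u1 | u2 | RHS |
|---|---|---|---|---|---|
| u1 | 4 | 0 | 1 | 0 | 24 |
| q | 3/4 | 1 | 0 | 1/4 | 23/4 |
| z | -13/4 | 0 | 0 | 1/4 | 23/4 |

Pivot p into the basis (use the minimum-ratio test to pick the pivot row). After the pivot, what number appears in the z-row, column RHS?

101/4

Ratio test on column p — row 1: 24/4 = 6; row 2: (23/4)/(3/4) = 23/3. Minimum is 6 at row 1 (u1 leaves); pivot element 4.
Divide row 1 by 4; eliminate column p from the other rows.
z-row update in column RHS: 23/4 − (-13/4)·6 = 101/4.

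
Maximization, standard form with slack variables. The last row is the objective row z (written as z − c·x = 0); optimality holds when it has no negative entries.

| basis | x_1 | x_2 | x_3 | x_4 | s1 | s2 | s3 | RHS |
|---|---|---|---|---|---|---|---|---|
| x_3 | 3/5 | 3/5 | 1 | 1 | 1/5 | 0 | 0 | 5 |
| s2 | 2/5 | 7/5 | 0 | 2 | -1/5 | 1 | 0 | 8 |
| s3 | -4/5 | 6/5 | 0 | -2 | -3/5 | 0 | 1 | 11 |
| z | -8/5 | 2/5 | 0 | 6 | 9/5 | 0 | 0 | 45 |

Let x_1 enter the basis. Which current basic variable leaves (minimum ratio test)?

Column x_1 entries and ratios — x_3: 5/(3/5) = 25/3; s2: 8/(2/5) = 20; s3: -4/5 ≤ 0, skip.
Smallest ratio is 25/3 in the row of x_3, so x_3 leaves.

x_3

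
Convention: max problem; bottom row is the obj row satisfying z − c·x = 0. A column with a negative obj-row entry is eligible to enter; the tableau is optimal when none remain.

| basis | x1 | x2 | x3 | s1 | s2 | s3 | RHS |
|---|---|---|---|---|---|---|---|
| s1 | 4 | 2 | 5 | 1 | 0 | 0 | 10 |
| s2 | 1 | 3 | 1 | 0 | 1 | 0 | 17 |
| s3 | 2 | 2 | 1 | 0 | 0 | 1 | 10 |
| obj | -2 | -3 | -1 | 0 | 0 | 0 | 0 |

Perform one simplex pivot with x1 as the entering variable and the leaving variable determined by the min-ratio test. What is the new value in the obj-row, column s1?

Ratio test on column x1 — row 1: 10/4 = 5/2; row 2: 17/1 = 17; row 3: 10/2 = 5. Minimum is 5/2 at row 1 (s1 leaves); pivot element 4.
Divide row 1 by 4; eliminate column x1 from the other rows.
obj-row update in column s1: 0 − (-2)·(1/4) = 1/2.

1/2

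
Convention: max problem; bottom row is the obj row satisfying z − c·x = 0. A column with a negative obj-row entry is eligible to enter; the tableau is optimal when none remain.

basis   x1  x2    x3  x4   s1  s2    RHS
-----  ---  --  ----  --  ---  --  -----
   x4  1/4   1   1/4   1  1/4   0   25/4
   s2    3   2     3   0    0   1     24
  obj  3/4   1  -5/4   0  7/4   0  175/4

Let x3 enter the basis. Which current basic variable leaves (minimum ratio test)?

Column x3 entries and ratios — x4: (25/4)/(1/4) = 25; s2: 24/3 = 8.
Smallest ratio is 8 in the row of s2, so s2 leaves.

s2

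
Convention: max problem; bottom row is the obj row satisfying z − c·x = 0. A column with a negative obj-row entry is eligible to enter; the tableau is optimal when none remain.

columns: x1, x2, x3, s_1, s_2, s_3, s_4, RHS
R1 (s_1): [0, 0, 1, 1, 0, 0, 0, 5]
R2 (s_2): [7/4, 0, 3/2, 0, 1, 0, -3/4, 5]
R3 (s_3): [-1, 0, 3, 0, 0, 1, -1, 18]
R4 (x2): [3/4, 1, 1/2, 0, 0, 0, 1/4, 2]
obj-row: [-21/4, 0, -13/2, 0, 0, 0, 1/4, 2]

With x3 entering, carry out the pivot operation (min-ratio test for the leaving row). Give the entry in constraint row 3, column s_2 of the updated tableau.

Ratio test on column x3 — row 1: 5/1 = 5; row 2: 5/(3/2) = 10/3; row 3: 18/3 = 6; row 4: 2/(1/2) = 4. Minimum is 10/3 at row 2 (s_2 leaves); pivot element 3/2.
Divide row 2 by 3/2; eliminate column x3 from the other rows.
Row 3 update in column s_2: 0 − 3·(2/3) = -2.

-2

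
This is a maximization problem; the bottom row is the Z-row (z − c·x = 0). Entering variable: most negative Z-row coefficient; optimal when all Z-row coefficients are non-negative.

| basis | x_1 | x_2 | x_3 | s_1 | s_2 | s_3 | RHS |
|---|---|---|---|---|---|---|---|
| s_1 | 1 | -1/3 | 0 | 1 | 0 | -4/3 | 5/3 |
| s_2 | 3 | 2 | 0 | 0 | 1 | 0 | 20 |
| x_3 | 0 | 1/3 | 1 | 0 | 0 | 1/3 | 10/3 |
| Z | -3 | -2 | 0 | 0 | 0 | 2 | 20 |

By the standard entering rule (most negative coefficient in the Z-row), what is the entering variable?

x_1

Negative Z-row entries: x_1: -3, x_2: -2.
The most negative is -3 in column x_1, so x_1 enters.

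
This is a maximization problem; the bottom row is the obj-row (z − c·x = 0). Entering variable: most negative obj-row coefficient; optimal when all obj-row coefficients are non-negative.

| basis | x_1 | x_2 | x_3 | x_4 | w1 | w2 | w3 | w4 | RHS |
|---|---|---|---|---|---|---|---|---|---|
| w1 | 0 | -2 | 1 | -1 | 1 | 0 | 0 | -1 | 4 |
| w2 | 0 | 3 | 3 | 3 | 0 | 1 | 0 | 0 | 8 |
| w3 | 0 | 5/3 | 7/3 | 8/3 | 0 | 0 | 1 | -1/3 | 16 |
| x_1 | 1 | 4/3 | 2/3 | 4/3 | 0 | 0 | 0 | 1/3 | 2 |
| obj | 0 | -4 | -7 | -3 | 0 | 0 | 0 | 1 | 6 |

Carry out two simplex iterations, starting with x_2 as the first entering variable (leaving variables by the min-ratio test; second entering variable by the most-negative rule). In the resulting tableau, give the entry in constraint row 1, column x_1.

9/2

Ratio test on column x_2 — row 1: entry -2 ≤ 0; row 2: 8/3 = 8/3; row 3: 16/(5/3) = 48/5; row 4: 2/(4/3) = 3/2. Minimum is 3/2 at row 4 (x_1 leaves); pivot element 4/3.
Divide row 4 by 4/3; eliminate column x_2 from the other rows.
Second iteration: most negative obj-row entry is -5 in column x_3, so x_3 enters.
Ratio test on column x_3 — row 1: 7/2 = 7/2; row 2: (7/2)/(3/2) = 7/3; row 3: (27/2)/(3/2) = 9; row 4: (3/2)/(1/2) = 3. Minimum is 7/3 at row 2 (w2 leaves); pivot element 3/2.
Divide row 2 by 3/2; eliminate column x_3 from the other rows.
After both pivots, the entry at constraint row 1, column x_1 is 9/2.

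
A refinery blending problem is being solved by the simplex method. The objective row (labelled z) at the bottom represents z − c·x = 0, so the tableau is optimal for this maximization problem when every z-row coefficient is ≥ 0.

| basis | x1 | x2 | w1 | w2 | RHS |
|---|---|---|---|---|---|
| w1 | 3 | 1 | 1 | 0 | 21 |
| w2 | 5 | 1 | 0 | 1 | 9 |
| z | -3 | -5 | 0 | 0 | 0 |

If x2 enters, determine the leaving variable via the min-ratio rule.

w2

Column x2 entries and ratios — w1: 21/1 = 21; w2: 9/1 = 9.
Smallest ratio is 9 in the row of w2, so w2 leaves.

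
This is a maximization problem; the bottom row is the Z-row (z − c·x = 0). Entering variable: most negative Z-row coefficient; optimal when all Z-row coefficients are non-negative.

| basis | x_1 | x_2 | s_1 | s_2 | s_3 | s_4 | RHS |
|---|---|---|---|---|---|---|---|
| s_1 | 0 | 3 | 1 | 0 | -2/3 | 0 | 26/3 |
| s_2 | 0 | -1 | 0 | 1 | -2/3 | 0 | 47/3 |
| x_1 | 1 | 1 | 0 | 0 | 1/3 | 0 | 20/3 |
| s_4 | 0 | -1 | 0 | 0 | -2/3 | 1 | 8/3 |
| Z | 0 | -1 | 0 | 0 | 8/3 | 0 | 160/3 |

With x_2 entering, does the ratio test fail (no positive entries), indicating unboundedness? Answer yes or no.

Column x_2 has positive entries in row(s) 1, 3, so the ratio test bounds it — not unbounded.

no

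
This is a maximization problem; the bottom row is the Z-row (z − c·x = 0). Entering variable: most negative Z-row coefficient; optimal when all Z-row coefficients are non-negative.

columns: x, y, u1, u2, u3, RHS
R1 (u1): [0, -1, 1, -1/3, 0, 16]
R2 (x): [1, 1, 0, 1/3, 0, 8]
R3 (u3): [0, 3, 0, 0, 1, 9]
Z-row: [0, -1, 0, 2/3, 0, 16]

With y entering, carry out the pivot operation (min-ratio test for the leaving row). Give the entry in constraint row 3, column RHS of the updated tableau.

Ratio test on column y — row 1: entry -1 ≤ 0; row 2: 8/1 = 8; row 3: 9/3 = 3. Minimum is 3 at row 3 (u3 leaves); pivot element 3.
Divide row 3 by 3; eliminate column y from the other rows.
In the new row 3, the RHS entry is the old entry divided by the pivot: 9/3 = 3.

3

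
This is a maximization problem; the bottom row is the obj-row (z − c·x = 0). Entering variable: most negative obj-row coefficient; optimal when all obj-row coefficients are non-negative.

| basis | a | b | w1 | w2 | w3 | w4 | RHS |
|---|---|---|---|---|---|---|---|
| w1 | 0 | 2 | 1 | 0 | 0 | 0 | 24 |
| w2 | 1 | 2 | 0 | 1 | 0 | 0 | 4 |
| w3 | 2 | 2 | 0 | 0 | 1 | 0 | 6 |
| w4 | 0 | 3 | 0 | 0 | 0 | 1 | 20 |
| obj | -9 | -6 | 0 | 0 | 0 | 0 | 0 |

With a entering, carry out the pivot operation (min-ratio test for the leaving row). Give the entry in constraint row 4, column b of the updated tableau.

Ratio test on column a — row 1: entry 0 ≤ 0; row 2: 4/1 = 4; row 3: 6/2 = 3; row 4: entry 0 ≤ 0. Minimum is 3 at row 3 (w3 leaves); pivot element 2.
Divide row 3 by 2; eliminate column a from the other rows.
Row 4 update in column b: 3 − 0·1 = 3.

3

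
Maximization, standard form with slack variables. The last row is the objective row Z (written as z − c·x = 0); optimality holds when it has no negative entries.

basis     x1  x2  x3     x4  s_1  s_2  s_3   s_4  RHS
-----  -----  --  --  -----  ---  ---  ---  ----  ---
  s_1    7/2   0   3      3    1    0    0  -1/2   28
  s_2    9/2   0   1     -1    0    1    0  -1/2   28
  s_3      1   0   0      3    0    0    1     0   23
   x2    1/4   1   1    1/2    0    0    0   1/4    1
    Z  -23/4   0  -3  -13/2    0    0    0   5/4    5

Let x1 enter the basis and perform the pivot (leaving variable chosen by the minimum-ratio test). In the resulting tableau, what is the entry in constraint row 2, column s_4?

-5

Ratio test on column x1 — row 1: 28/(7/2) = 8; row 2: 28/(9/2) = 56/9; row 3: 23/1 = 23; row 4: 1/(1/4) = 4. Minimum is 4 at row 4 (x2 leaves); pivot element 1/4.
Divide row 4 by 1/4; eliminate column x1 from the other rows.
Row 2 update in column s_4: -1/2 − (9/2)·1 = -5.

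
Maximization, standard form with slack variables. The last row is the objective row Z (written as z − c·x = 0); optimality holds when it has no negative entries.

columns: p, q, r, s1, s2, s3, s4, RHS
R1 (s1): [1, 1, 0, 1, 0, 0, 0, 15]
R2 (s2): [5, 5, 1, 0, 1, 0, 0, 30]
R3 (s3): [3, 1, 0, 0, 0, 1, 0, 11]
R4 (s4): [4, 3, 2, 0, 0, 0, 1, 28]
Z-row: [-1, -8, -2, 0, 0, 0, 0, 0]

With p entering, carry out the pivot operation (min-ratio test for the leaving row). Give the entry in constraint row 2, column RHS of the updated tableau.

35/3

Ratio test on column p — row 1: 15/1 = 15; row 2: 30/5 = 6; row 3: 11/3 = 11/3; row 4: 28/4 = 7. Minimum is 11/3 at row 3 (s3 leaves); pivot element 3.
Divide row 3 by 3; eliminate column p from the other rows.
Row 2 update in column RHS: 30 − 5·(11/3) = 35/3.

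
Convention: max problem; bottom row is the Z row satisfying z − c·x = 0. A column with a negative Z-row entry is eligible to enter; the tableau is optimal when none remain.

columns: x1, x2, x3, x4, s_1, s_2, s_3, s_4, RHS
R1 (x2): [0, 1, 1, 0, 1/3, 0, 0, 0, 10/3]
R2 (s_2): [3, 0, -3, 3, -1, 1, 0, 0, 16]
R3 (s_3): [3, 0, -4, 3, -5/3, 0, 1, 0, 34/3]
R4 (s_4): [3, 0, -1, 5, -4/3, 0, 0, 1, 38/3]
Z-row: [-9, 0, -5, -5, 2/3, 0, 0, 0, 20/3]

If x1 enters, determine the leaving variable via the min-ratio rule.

s_3

Column x1 entries and ratios — x2: 0 ≤ 0, skip; s_2: 16/3 = 16/3; s_3: (34/3)/3 = 34/9; s_4: (38/3)/3 = 38/9.
Smallest ratio is 34/9 in the row of s_3, so s_3 leaves.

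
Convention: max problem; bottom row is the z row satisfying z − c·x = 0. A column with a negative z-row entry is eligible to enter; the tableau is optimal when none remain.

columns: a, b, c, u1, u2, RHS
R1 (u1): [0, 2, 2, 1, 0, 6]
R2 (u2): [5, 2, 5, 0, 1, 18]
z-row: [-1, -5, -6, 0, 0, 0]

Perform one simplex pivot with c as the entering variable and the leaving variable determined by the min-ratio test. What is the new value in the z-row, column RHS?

Ratio test on column c — row 1: 6/2 = 3; row 2: 18/5 = 18/5. Minimum is 3 at row 1 (u1 leaves); pivot element 2.
Divide row 1 by 2; eliminate column c from the other rows.
z-row update in column RHS: 0 − (-6)·3 = 18.

18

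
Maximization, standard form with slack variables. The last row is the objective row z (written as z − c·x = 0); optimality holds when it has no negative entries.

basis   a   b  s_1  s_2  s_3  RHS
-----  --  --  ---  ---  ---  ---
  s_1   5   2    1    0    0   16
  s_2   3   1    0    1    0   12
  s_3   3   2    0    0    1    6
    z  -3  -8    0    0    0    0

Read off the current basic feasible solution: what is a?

0

a is not in the basis, so in the current basic feasible solution a = 0.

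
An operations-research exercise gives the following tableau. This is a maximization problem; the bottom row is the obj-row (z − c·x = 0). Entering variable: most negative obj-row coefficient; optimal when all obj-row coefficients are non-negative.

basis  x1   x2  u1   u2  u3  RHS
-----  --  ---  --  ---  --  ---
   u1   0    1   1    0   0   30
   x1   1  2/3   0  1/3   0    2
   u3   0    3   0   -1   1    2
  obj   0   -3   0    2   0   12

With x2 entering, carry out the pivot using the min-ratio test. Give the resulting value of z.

14

Ratio test on column x2 — row 1: 30/1 = 30; row 2: 2/(2/3) = 3; row 3: 2/3 = 2/3. Minimum is 2/3 at row 3 (u3 leaves); pivot element 3.
Pivot on row 3; the obj-row RHS becomes 12 − (-3)·(2/3) = 14.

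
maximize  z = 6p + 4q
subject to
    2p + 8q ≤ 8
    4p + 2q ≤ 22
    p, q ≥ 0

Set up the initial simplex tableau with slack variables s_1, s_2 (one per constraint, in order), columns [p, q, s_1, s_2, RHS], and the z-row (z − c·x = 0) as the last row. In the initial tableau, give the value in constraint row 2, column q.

2

Constraint 2 has coefficient 2 on q.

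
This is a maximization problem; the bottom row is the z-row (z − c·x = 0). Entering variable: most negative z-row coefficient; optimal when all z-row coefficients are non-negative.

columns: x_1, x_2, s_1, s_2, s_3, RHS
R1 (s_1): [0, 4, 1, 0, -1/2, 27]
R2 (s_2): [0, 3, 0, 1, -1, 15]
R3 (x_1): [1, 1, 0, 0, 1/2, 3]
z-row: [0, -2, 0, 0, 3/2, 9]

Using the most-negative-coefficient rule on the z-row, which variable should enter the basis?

Negative z-row entries: x_2: -2.
The most negative is -2 in column x_2, so x_2 enters.

x_2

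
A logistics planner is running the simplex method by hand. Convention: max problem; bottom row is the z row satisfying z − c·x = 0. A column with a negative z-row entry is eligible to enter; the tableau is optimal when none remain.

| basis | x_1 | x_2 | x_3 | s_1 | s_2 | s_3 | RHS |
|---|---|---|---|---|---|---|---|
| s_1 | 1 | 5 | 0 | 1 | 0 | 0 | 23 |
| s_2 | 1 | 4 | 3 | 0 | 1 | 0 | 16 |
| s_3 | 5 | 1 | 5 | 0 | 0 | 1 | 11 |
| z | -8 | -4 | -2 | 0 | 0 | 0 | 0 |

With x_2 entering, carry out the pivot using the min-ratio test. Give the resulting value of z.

Ratio test on column x_2 — row 1: 23/5 = 23/5; row 2: 16/4 = 4; row 3: 11/1 = 11. Minimum is 4 at row 2 (s_2 leaves); pivot element 4.
Pivot on row 2; the z-row RHS becomes 0 − (-4)·4 = 16.

16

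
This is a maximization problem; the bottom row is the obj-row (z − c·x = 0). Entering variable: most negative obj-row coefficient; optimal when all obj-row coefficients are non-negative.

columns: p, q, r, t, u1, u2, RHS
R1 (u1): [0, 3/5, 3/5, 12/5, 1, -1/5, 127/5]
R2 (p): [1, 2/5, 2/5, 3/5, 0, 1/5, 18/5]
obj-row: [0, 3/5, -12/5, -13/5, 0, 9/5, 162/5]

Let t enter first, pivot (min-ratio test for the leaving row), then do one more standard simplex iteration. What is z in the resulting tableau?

54

Ratio test on column t — row 1: (127/5)/(12/5) = 127/12; row 2: (18/5)/(3/5) = 6. Minimum is 6 at row 2 (p leaves); pivot element 3/5.
Pivot on row 2; the obj-row RHS becomes 162/5 − (-13/5)·6 = 48.
Next entering variable (most negative obj-row entry -2/3): r.
Ratio test on column r — row 1: entry -1 ≤ 0; row 2: 6/(2/3) = 9. Minimum is 9 at row 2 (t leaves); pivot element 2/3.
After the second pivot the obj-row RHS is 48 − (-2/3)·9 = 54.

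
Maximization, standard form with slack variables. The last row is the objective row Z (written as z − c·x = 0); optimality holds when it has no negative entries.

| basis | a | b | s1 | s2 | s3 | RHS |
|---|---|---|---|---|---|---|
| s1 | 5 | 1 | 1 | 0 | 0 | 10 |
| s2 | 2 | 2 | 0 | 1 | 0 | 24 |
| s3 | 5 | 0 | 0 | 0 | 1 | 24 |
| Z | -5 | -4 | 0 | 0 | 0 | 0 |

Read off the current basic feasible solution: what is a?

0

a is not in the basis, so in the current basic feasible solution a = 0.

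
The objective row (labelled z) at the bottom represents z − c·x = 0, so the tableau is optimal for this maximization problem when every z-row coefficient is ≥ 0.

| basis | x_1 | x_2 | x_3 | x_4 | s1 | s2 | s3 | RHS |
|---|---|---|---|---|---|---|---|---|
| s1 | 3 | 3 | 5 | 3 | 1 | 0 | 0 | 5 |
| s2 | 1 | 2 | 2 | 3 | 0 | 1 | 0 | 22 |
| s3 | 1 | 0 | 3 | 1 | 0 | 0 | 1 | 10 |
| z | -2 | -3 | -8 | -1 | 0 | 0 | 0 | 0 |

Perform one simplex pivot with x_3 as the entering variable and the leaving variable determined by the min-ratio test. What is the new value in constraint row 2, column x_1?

Ratio test on column x_3 — row 1: 5/5 = 1; row 2: 22/2 = 11; row 3: 10/3 = 10/3. Minimum is 1 at row 1 (s1 leaves); pivot element 5.
Divide row 1 by 5; eliminate column x_3 from the other rows.
Row 2 update in column x_1: 1 − 2·(3/5) = -1/5.

-1/5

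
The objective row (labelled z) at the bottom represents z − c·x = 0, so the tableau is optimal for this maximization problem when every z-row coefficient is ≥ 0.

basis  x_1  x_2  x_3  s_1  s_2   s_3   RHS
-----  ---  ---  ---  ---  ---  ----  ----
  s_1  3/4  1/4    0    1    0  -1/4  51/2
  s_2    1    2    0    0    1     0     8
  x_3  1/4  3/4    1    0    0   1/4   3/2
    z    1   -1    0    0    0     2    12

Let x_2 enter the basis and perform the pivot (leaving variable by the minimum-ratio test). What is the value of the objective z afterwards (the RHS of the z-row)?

14

Ratio test on column x_2 — row 1: (51/2)/(1/4) = 102; row 2: 8/2 = 4; row 3: (3/2)/(3/4) = 2. Minimum is 2 at row 3 (x_3 leaves); pivot element 3/4.
Pivot on row 3; the z-row RHS becomes 12 − (-1)·2 = 14.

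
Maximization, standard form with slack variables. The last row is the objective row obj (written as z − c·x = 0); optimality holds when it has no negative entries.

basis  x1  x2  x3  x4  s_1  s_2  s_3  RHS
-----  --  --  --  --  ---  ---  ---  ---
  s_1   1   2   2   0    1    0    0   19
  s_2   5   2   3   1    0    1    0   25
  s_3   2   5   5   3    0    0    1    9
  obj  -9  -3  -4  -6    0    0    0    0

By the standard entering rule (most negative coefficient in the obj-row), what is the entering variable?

Negative obj-row entries: x1: -9, x2: -3, x3: -4, x4: -6.
The most negative is -9 in column x1, so x1 enters.

x1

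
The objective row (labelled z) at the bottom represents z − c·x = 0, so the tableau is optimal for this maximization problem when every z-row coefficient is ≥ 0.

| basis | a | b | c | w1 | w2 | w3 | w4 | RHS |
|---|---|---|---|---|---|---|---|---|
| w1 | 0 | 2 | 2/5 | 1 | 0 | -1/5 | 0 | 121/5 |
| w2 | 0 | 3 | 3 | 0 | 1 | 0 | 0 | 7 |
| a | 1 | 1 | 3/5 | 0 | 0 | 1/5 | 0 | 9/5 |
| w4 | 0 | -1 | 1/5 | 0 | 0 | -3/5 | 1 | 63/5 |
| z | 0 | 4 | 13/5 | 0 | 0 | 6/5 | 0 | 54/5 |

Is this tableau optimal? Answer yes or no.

Every z-row coefficient is ≥ 0, so the tableau is optimal.

yes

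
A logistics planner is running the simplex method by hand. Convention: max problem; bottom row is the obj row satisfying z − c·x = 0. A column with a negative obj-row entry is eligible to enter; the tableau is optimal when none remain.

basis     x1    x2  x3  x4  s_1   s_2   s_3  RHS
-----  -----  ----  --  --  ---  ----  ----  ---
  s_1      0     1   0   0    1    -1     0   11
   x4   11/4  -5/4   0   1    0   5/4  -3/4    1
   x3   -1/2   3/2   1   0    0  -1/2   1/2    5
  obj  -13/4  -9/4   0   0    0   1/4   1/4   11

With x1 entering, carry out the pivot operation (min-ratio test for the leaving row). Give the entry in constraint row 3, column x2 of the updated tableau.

Ratio test on column x1 — row 1: entry 0 ≤ 0; row 2: 1/(11/4) = 4/11; row 3: entry -1/2 ≤ 0. Minimum is 4/11 at row 2 (x4 leaves); pivot element 11/4.
Divide row 2 by 11/4; eliminate column x1 from the other rows.
Row 3 update in column x2: 3/2 − (-1/2)·(-5/11) = 14/11.

14/11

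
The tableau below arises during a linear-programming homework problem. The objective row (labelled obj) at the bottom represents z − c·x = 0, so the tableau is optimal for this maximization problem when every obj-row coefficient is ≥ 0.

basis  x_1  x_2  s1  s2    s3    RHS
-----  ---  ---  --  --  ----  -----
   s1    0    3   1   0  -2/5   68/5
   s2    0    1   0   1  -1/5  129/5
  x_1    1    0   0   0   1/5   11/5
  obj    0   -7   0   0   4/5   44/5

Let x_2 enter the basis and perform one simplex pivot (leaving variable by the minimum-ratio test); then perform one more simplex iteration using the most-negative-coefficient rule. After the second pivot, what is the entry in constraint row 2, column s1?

-1/3

Ratio test on column x_2 — row 1: (68/5)/3 = 68/15; row 2: (129/5)/1 = 129/5; row 3: entry 0 ≤ 0. Minimum is 68/15 at row 1 (s1 leaves); pivot element 3.
Divide row 1 by 3; eliminate column x_2 from the other rows.
Second iteration: most negative obj-row entry is -2/15 in column s3, so s3 enters.
Ratio test on column s3 — row 1: entry -2/15 ≤ 0; row 2: entry -1/15 ≤ 0; row 3: (11/5)/(1/5) = 11. Minimum is 11 at row 3 (x_1 leaves); pivot element 1/5.
Divide row 3 by 1/5; eliminate column s3 from the other rows.
After both pivots, the entry at constraint row 2, column s1 is -1/3.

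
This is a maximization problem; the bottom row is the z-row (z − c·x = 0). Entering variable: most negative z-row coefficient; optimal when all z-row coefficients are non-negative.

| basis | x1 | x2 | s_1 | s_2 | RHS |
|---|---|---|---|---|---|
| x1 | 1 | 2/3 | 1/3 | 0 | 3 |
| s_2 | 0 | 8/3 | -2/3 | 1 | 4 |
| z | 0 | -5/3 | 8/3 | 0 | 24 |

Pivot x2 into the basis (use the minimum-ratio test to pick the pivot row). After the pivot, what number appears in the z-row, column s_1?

9/4

Ratio test on column x2 — row 1: 3/(2/3) = 9/2; row 2: 4/(8/3) = 3/2. Minimum is 3/2 at row 2 (s_2 leaves); pivot element 8/3.
Divide row 2 by 8/3; eliminate column x2 from the other rows.
z-row update in column s_1: 8/3 − (-5/3)·(-1/4) = 9/4.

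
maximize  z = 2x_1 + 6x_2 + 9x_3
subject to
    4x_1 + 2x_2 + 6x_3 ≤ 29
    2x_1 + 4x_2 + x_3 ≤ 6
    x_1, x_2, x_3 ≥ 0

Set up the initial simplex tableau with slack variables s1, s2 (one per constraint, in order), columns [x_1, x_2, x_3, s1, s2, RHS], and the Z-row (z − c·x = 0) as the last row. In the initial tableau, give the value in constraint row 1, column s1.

Slack s1 belongs to constraint 1; its column is the unit vector e_1, so the entry in row 1 is 1.

1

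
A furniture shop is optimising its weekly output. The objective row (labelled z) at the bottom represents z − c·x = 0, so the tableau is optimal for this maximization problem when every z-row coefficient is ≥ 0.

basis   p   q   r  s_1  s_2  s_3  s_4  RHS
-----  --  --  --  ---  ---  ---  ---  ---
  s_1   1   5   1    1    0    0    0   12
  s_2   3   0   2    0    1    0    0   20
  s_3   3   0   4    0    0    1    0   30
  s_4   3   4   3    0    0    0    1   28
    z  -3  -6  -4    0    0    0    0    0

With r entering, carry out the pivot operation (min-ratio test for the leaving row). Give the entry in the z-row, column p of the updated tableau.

0

Ratio test on column r — row 1: 12/1 = 12; row 2: 20/2 = 10; row 3: 30/4 = 15/2; row 4: 28/3 = 28/3. Minimum is 15/2 at row 3 (s_3 leaves); pivot element 4.
Divide row 3 by 4; eliminate column r from the other rows.
z-row update in column p: -3 − (-4)·(3/4) = 0.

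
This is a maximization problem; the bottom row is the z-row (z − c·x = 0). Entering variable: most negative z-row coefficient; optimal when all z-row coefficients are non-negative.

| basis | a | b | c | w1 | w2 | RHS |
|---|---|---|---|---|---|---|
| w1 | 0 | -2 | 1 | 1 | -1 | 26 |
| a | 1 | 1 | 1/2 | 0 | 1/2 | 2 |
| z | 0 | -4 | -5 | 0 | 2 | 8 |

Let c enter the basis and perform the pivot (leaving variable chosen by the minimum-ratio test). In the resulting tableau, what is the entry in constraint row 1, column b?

-4

Ratio test on column c — row 1: 26/1 = 26; row 2: 2/(1/2) = 4. Minimum is 4 at row 2 (a leaves); pivot element 1/2.
Divide row 2 by 1/2; eliminate column c from the other rows.
Row 1 update in column b: -2 − 1·2 = -4.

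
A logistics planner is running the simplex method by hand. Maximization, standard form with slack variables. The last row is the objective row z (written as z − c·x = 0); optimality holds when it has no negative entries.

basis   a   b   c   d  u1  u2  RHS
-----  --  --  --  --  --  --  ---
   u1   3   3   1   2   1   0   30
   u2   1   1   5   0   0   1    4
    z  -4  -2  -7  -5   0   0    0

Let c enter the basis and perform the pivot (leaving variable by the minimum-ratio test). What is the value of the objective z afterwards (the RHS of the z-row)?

Ratio test on column c — row 1: 30/1 = 30; row 2: 4/5 = 4/5. Minimum is 4/5 at row 2 (u2 leaves); pivot element 5.
Pivot on row 2; the z-row RHS becomes 0 − (-7)·(4/5) = 28/5.

28/5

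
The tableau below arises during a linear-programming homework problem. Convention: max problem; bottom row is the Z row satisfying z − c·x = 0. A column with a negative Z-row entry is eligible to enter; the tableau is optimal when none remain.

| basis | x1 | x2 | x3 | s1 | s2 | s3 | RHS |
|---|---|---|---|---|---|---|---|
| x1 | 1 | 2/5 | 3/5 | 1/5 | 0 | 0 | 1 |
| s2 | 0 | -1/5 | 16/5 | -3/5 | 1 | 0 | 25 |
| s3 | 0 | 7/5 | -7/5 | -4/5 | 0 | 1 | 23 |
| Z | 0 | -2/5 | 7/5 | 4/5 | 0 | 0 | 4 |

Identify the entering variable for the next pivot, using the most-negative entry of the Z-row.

Negative Z-row entries: x2: -2/5.
The most negative is -2/5 in column x2, so x2 enters.

x2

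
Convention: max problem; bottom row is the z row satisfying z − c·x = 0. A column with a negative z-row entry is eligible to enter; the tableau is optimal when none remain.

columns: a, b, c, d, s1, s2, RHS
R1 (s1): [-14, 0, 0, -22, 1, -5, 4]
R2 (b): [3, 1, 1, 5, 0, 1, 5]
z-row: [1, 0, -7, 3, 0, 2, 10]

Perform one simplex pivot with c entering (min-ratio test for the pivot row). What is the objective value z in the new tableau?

45

Ratio test on column c — row 1: entry 0 ≤ 0; row 2: 5/1 = 5. Minimum is 5 at row 2 (b leaves); pivot element 1.
Pivot on row 2; the z-row RHS becomes 10 − (-7)·5 = 45.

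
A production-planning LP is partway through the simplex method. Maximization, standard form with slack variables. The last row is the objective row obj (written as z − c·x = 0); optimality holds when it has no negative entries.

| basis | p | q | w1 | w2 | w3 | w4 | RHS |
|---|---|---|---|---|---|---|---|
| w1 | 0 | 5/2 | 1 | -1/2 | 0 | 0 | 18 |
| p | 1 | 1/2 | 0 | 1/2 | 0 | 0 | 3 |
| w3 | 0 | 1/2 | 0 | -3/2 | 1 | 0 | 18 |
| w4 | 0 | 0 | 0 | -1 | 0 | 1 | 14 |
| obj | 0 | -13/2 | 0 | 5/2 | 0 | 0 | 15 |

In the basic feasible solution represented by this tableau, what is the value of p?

p is basic (row 2); its value is the RHS of that row, 3.

3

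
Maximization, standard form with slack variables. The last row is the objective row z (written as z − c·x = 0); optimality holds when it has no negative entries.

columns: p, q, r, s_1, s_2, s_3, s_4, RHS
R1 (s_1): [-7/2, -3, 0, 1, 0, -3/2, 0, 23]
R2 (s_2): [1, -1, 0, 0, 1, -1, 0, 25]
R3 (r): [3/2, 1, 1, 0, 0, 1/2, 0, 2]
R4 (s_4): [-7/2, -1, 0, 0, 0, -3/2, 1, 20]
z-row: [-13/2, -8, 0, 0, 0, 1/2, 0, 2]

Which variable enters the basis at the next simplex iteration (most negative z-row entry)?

q

Negative z-row entries: p: -13/2, q: -8.
The most negative is -8 in column q, so q enters.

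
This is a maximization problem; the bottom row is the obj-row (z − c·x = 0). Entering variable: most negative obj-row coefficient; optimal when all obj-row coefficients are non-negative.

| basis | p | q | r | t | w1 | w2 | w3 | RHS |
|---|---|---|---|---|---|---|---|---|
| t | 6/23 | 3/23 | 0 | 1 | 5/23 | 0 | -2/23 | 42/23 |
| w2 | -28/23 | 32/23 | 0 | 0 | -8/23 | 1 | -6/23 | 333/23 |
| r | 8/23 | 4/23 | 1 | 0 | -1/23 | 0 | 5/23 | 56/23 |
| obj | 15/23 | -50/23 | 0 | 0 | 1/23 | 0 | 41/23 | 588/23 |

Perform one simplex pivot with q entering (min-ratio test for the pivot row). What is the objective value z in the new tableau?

771/16

Ratio test on column q — row 1: (42/23)/(3/23) = 14; row 2: (333/23)/(32/23) = 333/32; row 3: (56/23)/(4/23) = 14. Minimum is 333/32 at row 2 (w2 leaves); pivot element 32/23.
Pivot on row 2; the obj-row RHS becomes 588/23 − (-50/23)·(333/32) = 771/16.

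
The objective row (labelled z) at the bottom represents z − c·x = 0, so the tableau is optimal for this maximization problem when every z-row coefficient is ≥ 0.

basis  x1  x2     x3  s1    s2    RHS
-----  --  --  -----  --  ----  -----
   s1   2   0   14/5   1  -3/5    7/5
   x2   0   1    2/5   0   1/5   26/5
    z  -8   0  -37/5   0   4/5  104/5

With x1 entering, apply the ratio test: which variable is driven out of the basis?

Column x1 entries and ratios — s1: (7/5)/2 = 7/10; x2: 0 ≤ 0, skip.
Smallest ratio is 7/10 in the row of s1, so s1 leaves.

s1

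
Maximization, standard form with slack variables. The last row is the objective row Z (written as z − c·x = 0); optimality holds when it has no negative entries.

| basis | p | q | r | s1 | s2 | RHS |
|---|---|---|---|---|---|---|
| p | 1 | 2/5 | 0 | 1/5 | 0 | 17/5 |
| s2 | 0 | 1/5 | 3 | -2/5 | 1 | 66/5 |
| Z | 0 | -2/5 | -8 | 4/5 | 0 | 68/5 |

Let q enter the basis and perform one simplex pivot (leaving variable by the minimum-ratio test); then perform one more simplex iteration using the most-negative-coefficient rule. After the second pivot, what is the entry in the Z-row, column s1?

Ratio test on column q — row 1: (17/5)/(2/5) = 17/2; row 2: (66/5)/(1/5) = 66. Minimum is 17/2 at row 1 (p leaves); pivot element 2/5.
Divide row 1 by 2/5; eliminate column q from the other rows.
Second iteration: most negative Z-row entry is -8 in column r, so r enters.
Ratio test on column r — row 1: entry 0 ≤ 0; row 2: (23/2)/3 = 23/6. Minimum is 23/6 at row 2 (s2 leaves); pivot element 3.
Divide row 2 by 3; eliminate column r from the other rows.
After both pivots, the entry at the Z-row, column s1 is -1/3.

-1/3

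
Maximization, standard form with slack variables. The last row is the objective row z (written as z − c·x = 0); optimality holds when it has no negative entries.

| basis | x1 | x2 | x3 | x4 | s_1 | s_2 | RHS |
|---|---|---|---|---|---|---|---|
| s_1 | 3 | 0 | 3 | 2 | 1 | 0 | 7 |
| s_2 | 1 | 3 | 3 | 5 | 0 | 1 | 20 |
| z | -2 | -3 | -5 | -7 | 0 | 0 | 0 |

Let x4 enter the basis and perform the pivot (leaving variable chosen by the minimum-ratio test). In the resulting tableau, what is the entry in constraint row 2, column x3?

Ratio test on column x4 — row 1: 7/2 = 7/2; row 2: 20/5 = 4. Minimum is 7/2 at row 1 (s_1 leaves); pivot element 2.
Divide row 1 by 2; eliminate column x4 from the other rows.
Row 2 update in column x3: 3 − 5·(3/2) = -9/2.

-9/2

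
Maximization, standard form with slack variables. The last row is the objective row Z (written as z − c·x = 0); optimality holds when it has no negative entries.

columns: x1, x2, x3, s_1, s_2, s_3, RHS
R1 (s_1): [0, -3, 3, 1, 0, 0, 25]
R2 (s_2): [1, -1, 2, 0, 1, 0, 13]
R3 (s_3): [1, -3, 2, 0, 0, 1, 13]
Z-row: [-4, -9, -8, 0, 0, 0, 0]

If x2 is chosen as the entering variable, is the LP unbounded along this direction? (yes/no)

yes

Every constraint-row entry in column x2 is ≤ 0, so increasing x2 is unbounded.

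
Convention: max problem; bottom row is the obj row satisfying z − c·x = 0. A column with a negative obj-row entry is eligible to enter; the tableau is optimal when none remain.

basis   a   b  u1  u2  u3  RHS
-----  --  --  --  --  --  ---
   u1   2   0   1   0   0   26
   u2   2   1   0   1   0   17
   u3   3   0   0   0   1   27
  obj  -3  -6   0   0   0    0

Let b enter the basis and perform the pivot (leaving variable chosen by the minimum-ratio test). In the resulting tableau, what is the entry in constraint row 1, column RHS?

Ratio test on column b — row 1: entry 0 ≤ 0; row 2: 17/1 = 17; row 3: entry 0 ≤ 0. Minimum is 17 at row 2 (u2 leaves); pivot element 1.
Divide row 2 by 1; eliminate column b from the other rows.
Row 1 update in column RHS: 26 − 0·17 = 26.

26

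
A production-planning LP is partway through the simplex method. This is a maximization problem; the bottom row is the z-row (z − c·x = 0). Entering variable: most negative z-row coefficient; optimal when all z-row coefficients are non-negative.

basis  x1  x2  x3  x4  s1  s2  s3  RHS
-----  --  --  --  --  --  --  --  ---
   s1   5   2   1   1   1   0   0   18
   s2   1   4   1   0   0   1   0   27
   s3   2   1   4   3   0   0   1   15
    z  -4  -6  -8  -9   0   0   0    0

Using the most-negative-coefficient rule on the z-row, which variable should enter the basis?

Negative z-row entries: x1: -4, x2: -6, x3: -8, x4: -9.
The most negative is -9 in column x4, so x4 enters.

x4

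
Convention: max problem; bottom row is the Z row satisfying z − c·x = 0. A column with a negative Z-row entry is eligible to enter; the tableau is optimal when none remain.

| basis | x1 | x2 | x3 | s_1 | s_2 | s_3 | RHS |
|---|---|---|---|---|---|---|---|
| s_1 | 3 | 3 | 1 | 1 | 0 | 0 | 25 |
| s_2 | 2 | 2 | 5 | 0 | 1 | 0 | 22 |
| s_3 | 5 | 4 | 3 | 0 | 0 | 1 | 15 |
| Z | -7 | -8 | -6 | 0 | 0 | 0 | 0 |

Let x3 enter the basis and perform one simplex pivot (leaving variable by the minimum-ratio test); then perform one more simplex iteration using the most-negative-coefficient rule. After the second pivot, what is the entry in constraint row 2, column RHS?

Ratio test on column x3 — row 1: 25/1 = 25; row 2: 22/5 = 22/5; row 3: 15/3 = 5. Minimum is 22/5 at row 2 (s_2 leaves); pivot element 5.
Divide row 2 by 5; eliminate column x3 from the other rows.
Second iteration: most negative Z-row entry is -28/5 in column x2, so x2 enters.
Ratio test on column x2 — row 1: (103/5)/(13/5) = 103/13; row 2: (22/5)/(2/5) = 11; row 3: (9/5)/(14/5) = 9/14. Minimum is 9/14 at row 3 (s_3 leaves); pivot element 14/5.
Divide row 3 by 14/5; eliminate column x2 from the other rows.
After both pivots, the entry at constraint row 2, column RHS is 29/7.

29/7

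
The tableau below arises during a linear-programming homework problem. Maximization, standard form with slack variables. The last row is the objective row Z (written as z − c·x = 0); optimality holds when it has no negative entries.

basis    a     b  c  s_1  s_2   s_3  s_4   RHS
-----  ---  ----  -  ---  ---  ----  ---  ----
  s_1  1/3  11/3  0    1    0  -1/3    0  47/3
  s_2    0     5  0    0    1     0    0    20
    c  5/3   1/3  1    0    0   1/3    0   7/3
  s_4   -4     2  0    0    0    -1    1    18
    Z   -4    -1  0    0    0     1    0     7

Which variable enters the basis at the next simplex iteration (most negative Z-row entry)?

a

Negative Z-row entries: a: -4, b: -1.
The most negative is -4 in column a, so a enters.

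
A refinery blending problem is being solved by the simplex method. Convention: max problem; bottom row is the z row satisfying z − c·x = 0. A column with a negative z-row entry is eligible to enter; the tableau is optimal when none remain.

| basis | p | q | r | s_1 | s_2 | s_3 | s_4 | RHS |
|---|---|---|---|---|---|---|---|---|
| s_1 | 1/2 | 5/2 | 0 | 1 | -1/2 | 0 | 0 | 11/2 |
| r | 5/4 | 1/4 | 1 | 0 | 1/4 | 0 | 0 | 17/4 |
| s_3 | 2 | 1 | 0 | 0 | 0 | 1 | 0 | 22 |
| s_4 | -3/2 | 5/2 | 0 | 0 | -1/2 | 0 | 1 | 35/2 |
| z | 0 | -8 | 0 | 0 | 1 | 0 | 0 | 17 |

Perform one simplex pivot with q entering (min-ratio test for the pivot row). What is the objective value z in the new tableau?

173/5

Ratio test on column q — row 1: (11/2)/(5/2) = 11/5; row 2: (17/4)/(1/4) = 17; row 3: 22/1 = 22; row 4: (35/2)/(5/2) = 7. Minimum is 11/5 at row 1 (s_1 leaves); pivot element 5/2.
Pivot on row 1; the z-row RHS becomes 17 − (-8)·(11/5) = 173/5.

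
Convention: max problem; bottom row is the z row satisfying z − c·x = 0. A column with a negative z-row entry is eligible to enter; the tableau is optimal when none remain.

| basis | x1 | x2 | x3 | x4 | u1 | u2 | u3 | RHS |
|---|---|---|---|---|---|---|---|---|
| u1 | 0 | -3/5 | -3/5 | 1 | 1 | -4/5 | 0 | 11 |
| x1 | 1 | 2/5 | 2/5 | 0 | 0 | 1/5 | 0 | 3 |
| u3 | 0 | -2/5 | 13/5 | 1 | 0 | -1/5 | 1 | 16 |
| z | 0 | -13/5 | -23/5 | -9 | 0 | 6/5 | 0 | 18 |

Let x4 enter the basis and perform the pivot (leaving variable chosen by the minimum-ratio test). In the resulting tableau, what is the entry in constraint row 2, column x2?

2/5

Ratio test on column x4 — row 1: 11/1 = 11; row 2: entry 0 ≤ 0; row 3: 16/1 = 16. Minimum is 11 at row 1 (u1 leaves); pivot element 1.
Divide row 1 by 1; eliminate column x4 from the other rows.
Row 2 update in column x2: 2/5 − 0·(-3/5) = 2/5.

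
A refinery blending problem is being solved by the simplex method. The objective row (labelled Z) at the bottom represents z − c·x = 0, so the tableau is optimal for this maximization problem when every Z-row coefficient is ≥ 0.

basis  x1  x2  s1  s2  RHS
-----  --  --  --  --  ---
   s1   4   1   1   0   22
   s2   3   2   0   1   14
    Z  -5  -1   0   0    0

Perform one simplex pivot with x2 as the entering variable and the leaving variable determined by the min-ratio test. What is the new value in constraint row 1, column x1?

5/2

Ratio test on column x2 — row 1: 22/1 = 22; row 2: 14/2 = 7. Minimum is 7 at row 2 (s2 leaves); pivot element 2.
Divide row 2 by 2; eliminate column x2 from the other rows.
Row 1 update in column x1: 4 − 1·(3/2) = 5/2.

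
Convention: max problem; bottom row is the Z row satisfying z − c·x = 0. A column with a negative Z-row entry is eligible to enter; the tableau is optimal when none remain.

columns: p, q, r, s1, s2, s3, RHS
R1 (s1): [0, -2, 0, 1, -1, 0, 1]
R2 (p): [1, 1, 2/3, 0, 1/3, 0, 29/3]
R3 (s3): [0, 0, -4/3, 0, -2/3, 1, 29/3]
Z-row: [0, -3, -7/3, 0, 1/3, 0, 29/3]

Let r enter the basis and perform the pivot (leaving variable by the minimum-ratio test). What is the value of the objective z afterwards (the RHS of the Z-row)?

Ratio test on column r — row 1: entry 0 ≤ 0; row 2: (29/3)/(2/3) = 29/2; row 3: entry -4/3 ≤ 0. Minimum is 29/2 at row 2 (p leaves); pivot element 2/3.
Pivot on row 2; the Z-row RHS becomes 29/3 − (-7/3)·(29/2) = 87/2.

87/2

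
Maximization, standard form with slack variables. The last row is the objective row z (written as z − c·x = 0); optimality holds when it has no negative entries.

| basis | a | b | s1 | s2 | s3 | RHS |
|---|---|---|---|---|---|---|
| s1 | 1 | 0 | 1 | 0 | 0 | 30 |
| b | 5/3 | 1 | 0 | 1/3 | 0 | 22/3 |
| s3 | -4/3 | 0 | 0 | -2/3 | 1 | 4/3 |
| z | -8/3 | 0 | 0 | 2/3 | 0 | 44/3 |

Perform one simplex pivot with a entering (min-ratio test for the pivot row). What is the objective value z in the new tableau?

Ratio test on column a — row 1: 30/1 = 30; row 2: (22/3)/(5/3) = 22/5; row 3: entry -4/3 ≤ 0. Minimum is 22/5 at row 2 (b leaves); pivot element 5/3.
Pivot on row 2; the z-row RHS becomes 44/3 − (-8/3)·(22/5) = 132/5.

132/5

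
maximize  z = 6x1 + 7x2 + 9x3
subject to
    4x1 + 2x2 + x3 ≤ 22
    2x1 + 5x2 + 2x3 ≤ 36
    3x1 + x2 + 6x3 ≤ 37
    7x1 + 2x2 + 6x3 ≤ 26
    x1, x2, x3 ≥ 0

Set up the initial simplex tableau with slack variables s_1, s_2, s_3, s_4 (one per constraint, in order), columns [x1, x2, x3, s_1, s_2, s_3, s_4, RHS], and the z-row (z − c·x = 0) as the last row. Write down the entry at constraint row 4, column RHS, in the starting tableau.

The RHS of constraint 4 is b_4 = 26.

26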